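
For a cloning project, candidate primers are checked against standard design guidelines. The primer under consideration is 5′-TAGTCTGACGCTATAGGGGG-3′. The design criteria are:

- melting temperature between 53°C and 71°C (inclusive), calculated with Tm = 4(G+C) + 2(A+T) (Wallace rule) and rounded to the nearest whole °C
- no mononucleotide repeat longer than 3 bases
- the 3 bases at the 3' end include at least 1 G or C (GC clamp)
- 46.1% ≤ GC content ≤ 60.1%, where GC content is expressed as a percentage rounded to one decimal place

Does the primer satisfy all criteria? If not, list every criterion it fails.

Fails: homopolymer run.

Base counts: A=4, T=5, G=8, C=3 (length 20).
Tm: Tm = 2·9 + 4·11 = 62°C ✓
homopolymer run: longest run = 5, exceeds 3 ✗
GC clamp: 3' end GGG has 3 G/C ✓
GC content: GC 11/20 = 55.0% ✓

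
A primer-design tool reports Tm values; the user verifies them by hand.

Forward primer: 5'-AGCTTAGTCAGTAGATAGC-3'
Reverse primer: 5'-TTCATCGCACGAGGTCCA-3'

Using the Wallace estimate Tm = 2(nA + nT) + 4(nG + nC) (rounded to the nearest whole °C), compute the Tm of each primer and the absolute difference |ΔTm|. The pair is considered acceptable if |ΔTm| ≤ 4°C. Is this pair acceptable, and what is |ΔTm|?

Forward: A=6 T=5 G=5 C=3 → Tm = 2·11 + 4·8 = 54°C.
Reverse: A=4 T=4 G=4 C=6 → Tm = 2·8 + 4·10 = 56°C.
|ΔTm| = |54 − 56| = 2°C, ≤ 4°C.

|ΔTm| = 2°C; the pair is acceptable.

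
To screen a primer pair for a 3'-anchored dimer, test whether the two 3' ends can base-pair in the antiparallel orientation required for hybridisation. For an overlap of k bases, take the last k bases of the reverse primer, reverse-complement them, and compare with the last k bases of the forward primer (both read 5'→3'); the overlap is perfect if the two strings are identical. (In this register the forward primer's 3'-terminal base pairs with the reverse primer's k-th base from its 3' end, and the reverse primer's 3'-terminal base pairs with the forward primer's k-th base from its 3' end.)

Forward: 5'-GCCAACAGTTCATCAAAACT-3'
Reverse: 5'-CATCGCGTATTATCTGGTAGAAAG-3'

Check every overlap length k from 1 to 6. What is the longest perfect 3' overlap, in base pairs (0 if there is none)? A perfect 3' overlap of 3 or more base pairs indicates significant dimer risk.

Last 6 bases (5'→3') — forward …AAAACT, reverse …AGAAAG.
Reverse complement of the reverse primer's last 6 bases: CTTTCT; its first k bases are the reverse complement of the reverse primer's last k bases, so a perfect k-base overlap needs the forward primer's last k bases to equal them.
Comparing (forward last k vs required): k=1: T vs C ✗; k=2: CT vs CT ✓; k=3: ACT vs CTT ✗; k=4: AACT vs CTTT ✗; k=5: AAACT vs CTTTC ✗; k=6: AAAACT vs CTTTCT ✗.
Only k = 2 is perfect, so the longest perfect 3' overlap is 2.

Longest perfect overlap: 2 complementary base pairs; below the dimer-risk threshold (threshold 3).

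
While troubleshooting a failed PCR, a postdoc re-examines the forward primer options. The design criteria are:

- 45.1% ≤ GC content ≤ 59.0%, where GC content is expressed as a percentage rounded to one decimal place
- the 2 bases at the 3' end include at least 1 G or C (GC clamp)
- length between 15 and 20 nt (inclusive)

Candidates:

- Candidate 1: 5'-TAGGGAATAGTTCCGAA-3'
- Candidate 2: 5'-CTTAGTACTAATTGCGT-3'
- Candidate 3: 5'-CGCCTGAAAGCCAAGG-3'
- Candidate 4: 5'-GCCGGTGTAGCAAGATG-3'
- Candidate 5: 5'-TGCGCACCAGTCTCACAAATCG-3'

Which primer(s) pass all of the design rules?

Candidate 4 only.

Candidate 1 (17 nt, A=6 T=4 G=5 C=2): GC 7/17 = 41.2%, outside 45.1–59.0% ✗; 3' end AA has 0 G/C, need ≥1 ✗; length 17 ✓ — fails.
Candidate 2 (17 nt, A=4 T=7 G=3 C=3): GC 6/17 = 35.3%, outside 45.1–59.0% ✗; 3' end GT has 1 G/C ✓; length 17 ✓ — fails.
Candidate 3 (16 nt, A=5 T=1 G=5 C=5): GC 10/16 = 62.5%, outside 45.1–59.0% ✗; 3' end GG has 2 G/C ✓; length 16 ✓ — fails.
Candidate 4 (17 nt, A=4 T=3 G=7 C=3): GC 10/17 = 58.8% ✓; 3' end TG has 1 G/C ✓; length 17 ✓ — passes.
Candidate 5 (22 nt, A=6 T=4 G=4 C=8): GC 12/22 = 54.5% ✓; 3' end CG has 2 G/C ✓; length 22, outside 15–20 ✗ — fails.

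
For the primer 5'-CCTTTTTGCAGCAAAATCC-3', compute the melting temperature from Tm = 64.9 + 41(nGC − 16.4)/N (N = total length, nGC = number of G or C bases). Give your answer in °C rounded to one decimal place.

Base counts: A=5, T=6, G=2, C=6; G+C = 8, N = 19.
Tm = 64.9 + 41·(8 − 16.4)/19 = 64.9 + -344.40/19 = 46.8°C.

46.8°C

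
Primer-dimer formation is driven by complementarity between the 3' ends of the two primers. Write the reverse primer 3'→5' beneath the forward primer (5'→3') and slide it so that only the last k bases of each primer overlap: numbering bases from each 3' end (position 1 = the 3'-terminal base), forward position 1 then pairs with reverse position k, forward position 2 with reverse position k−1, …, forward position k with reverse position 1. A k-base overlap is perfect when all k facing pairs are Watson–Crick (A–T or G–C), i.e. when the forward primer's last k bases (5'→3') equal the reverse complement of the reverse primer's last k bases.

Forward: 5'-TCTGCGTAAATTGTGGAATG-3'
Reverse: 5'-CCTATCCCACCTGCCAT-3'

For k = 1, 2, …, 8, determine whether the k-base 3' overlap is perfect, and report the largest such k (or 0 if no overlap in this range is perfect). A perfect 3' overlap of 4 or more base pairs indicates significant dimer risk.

Last 8 bases (5'→3') — forward …GTGGAATG, reverse …CCTGCCAT.
Reverse complement of the reverse primer's last 8 bases: ATGGCAGG; its first k bases are the reverse complement of the reverse primer's last k bases, so a perfect k-base overlap needs the forward primer's last k bases to equal them.
Comparing (forward last k vs required): k=1: G vs A ✗; k=2: TG vs AT ✗; k=3: ATG vs ATG ✓; k=4: AATG vs ATGG ✗; k=5: GAATG vs ATGGC ✗; k=6: GGAATG vs ATGGCA ✗; k=7: TGGAATG vs ATGGCAG ✗; k=8: GTGGAATG vs ATGGCAGG ✗.
Only k = 3 is perfect, so the longest perfect 3' overlap is 3.

Longest perfect overlap: 3 complementary base pairs; below the dimer-risk threshold (threshold 4).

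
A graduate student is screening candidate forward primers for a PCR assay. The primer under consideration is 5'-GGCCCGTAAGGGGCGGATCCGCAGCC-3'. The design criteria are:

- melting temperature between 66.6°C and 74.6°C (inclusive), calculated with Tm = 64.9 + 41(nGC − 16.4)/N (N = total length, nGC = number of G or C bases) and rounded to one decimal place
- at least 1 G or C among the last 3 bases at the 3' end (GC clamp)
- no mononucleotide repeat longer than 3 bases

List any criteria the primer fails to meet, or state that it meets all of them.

Fails: homopolymer run.

Base counts: A=4, T=2, G=11, C=9 (length 26).
Tm: Tm = 64.9 + 41·(20 − 16.4)/26 = 70.6°C ✓
GC clamp: 3' end GCC has 3 G/C ✓
homopolymer run: longest run = 4, exceeds 3 ✗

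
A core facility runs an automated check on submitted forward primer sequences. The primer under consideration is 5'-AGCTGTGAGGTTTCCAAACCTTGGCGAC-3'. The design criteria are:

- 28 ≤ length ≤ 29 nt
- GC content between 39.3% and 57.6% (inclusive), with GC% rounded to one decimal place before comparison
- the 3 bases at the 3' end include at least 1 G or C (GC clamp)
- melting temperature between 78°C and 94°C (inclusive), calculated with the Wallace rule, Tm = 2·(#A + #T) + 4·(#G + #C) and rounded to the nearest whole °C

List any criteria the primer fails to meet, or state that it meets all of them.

Base counts: A=6, T=7, G=8, C=7 (length 28).
length: length 28 ✓
GC content: GC 15/28 = 53.6% ✓
GC clamp: 3' end GAC has 2 G/C ✓
Tm: Tm = 2·13 + 4·15 = 86°C ✓

Meets all criteria.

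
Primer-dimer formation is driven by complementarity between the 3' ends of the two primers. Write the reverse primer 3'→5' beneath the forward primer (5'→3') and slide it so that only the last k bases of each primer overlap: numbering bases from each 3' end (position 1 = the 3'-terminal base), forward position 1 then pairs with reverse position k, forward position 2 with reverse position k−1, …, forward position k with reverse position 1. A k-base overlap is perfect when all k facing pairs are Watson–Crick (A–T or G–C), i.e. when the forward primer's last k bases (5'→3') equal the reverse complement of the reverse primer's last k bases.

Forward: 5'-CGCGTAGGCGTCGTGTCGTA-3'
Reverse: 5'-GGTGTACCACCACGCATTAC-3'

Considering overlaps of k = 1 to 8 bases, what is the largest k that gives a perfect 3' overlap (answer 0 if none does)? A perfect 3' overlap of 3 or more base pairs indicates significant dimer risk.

Last 8 bases (5'→3') — forward …GTGTCGTA, reverse …CGCATTAC.
Reverse complement of the reverse primer's last 8 bases: GTAATGCG; its first k bases are the reverse complement of the reverse primer's last k bases, so a perfect k-base overlap needs the forward primer's last k bases to equal them.
Comparing (forward last k vs required): k=1: A vs G ✗; k=2: TA vs GT ✗; k=3: GTA vs GTA ✓; k=4: CGTA vs GTAA ✗; k=5: TCGTA vs GTAAT ✗; k=6: GTCGTA vs GTAATG ✗; k=7: TGTCGTA vs GTAATGC ✗; k=8: GTGTCGTA vs GTAATGCG ✗.
Only k = 3 is perfect, so the longest perfect 3' overlap is 3.

Longest perfect overlap: 3 complementary base pairs; significant dimer risk (threshold 3).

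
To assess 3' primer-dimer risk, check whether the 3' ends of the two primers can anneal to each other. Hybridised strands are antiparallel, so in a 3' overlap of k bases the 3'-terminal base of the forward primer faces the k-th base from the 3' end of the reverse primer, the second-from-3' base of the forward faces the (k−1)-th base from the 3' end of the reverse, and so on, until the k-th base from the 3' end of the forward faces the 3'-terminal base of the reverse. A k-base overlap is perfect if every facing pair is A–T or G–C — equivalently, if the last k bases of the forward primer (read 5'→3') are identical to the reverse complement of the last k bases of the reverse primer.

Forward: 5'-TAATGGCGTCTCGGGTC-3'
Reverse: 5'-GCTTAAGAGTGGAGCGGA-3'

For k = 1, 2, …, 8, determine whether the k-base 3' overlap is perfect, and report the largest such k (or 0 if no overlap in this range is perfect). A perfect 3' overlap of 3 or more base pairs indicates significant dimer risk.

Last 8 bases (5'→3') — forward …CTCGGGTC, reverse …GGAGCGGA.
Reverse complement of the reverse primer's last 8 bases: TCCGCTCC; its first k bases are the reverse complement of the reverse primer's last k bases, so a perfect k-base overlap needs the forward primer's last k bases to equal them.
Comparing (forward last k vs required): k=1: C vs T ✗; k=2: TC vs TC ✓; k=3: GTC vs TCC ✗; k=4: GGTC vs TCCG ✗; k=5: GGGTC vs TCCGC ✗; k=6: CGGGTC vs TCCGCT ✗; k=7: TCGGGTC vs TCCGCTC ✗; k=8: CTCGGGTC vs TCCGCTCC ✗.
Only k = 2 is perfect, so the longest perfect 3' overlap is 2.

Longest perfect overlap: 2 complementary base pairs; below the dimer-risk threshold (threshold 3).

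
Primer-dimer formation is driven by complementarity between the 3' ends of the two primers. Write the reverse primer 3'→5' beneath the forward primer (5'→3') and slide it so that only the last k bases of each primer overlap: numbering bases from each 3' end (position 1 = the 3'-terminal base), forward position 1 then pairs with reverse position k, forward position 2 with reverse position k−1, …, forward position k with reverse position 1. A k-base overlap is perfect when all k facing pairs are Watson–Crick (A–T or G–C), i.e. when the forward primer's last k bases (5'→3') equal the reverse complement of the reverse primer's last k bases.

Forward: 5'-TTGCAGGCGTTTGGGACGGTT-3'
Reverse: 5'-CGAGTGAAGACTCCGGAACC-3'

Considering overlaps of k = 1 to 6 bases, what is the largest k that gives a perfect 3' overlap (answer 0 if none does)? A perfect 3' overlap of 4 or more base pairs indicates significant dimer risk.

Last 6 bases (5'→3') — forward …ACGGTT, reverse …GGAACC.
Reverse complement of the reverse primer's last 6 bases: GGTTCC; its first k bases are the reverse complement of the reverse primer's last k bases, so a perfect k-base overlap needs the forward primer's last k bases to equal them.
Comparing (forward last k vs required): k=1: T vs G ✗; k=2: TT vs GG ✗; k=3: GTT vs GGT ✗; k=4: GGTT vs GGTT ✓; k=5: CGGTT vs GGTTC ✗; k=6: ACGGTT vs GGTTCC ✗.
Only k = 4 is perfect, so the longest perfect 3' overlap is 4.

Longest perfect overlap: 4 complementary base pairs; significant dimer risk (threshold 4).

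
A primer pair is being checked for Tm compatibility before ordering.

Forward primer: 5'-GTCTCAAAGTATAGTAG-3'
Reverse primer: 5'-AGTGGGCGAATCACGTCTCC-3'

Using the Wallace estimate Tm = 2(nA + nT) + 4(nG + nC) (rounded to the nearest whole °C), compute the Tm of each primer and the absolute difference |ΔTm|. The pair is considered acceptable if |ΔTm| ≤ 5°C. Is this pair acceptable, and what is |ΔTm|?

|ΔTm| = 18°C; the pair is not acceptable.

Forward: A=6 T=5 G=4 C=2 → Tm = 2·11 + 4·6 = 46°C.
Reverse: A=4 T=4 G=6 C=6 → Tm = 2·8 + 4·12 = 64°C.
|ΔTm| = |46 − 64| = 18°C, > 5°C.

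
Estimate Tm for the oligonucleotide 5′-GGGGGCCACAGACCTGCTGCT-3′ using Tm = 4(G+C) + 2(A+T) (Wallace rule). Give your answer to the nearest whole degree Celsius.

Base counts: A=3, T=3, G=8, C=7 (length 21).
Tm = 2·(3+3) + 4·(8+7) = 2·6 + 4·15 = 12 + 60 = 72°C.

72°C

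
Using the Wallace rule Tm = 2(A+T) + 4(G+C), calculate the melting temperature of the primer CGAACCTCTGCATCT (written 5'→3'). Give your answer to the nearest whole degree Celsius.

Base counts: A=3, T=4, G=2, C=6 (length 15).
Tm = 2·(3+4) + 4·(2+6) = 2·7 + 4·8 = 14 + 32 = 46°C.

46°C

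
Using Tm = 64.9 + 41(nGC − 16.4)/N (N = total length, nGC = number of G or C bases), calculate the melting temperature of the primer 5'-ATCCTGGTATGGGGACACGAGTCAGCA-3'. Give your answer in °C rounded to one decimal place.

62.8°C

Base counts: A=7, T=5, G=9, C=6; G+C = 15, N = 27.
Tm = 64.9 + 41·(15 − 16.4)/27 = 64.9 + -57.40/27 = 62.8°C.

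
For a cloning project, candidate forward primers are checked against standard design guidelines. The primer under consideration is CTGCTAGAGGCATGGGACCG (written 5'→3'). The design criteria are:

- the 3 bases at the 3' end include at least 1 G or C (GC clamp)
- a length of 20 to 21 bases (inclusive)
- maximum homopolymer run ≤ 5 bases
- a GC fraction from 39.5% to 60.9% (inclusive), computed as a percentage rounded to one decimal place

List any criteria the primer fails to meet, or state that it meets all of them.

Fails: GC content.

Base counts: A=4, T=3, G=8, C=5 (length 20).
GC clamp: 3' end CCG has 3 G/C ✓
length: length 20 ✓
homopolymer run: longest run = 3 ✓
GC content: GC 13/20 = 65.0%, outside 39.5–60.9% ✗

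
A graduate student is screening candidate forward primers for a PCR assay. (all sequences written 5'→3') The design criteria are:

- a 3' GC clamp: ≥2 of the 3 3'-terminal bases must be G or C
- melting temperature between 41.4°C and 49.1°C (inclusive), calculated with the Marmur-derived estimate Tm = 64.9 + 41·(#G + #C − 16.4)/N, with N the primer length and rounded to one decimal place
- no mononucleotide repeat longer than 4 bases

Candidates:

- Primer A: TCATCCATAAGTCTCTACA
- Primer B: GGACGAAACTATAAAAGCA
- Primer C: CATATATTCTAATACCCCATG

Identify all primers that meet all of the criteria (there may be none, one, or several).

Primer B only.

Primer A (19 nt, A=6 T=6 G=1 C=6): 3' end ACA has 1 G/C, need ≥2 ✗; Tm = 64.9 + 41·(7 − 16.4)/19 = 44.6°C ✓; longest run = 2 ✓ — fails.
Primer B (19 nt, A=10 T=2 G=4 C=3): 3' end GCA has 2 G/C ✓; Tm = 64.9 + 41·(7 − 16.4)/19 = 44.6°C ✓; longest run = 4 ✓ — passes.
Primer C (21 nt, A=7 T=7 G=1 C=6): 3' end ATG has 1 G/C, need ≥2 ✗; Tm = 64.9 + 41·(7 − 16.4)/21 = 46.5°C ✓; longest run = 4 ✓ — fails.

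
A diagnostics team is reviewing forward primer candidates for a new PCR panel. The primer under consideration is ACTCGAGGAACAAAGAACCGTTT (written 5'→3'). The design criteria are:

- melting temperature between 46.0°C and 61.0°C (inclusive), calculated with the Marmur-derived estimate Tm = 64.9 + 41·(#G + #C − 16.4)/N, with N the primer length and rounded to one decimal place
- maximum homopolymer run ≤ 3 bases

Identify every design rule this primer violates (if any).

Meets all criteria.

Base counts: A=9, T=4, G=5, C=5 (length 23).
Tm: Tm = 64.9 + 41·(10 − 16.4)/23 = 53.5°C ✓
homopolymer run: longest run = 3 ✓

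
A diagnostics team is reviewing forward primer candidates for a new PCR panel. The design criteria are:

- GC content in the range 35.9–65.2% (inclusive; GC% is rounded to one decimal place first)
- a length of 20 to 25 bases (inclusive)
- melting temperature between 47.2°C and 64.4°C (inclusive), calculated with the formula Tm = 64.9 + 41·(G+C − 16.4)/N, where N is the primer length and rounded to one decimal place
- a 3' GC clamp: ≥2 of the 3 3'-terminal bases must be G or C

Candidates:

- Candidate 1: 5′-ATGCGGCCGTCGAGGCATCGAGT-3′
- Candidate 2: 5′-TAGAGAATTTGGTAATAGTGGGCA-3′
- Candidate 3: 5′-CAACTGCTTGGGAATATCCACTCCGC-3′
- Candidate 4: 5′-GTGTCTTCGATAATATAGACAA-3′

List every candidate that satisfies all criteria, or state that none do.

Candidate 2 only.

Candidate 1 (23 nt, A=4 T=4 G=9 C=6): GC 15/23 = 65.2% ✓; length 23 ✓; Tm = 64.9 + 41·(15 − 16.4)/23 = 62.4°C ✓; 3' end AGT has 1 G/C, need ≥2 ✗ — fails.
Candidate 2 (24 nt, A=8 T=7 G=8 C=1): GC 9/24 = 37.5% ✓; length 24 ✓; Tm = 64.9 + 41·(9 − 16.4)/24 = 52.3°C ✓; 3' end GCA has 2 G/C ✓ — passes.
Candidate 3 (26 nt, A=6 T=6 G=5 C=9): GC 14/26 = 53.8% ✓; length 26, outside 20–25 ✗; Tm = 64.9 + 41·(14 − 16.4)/26 = 61.1°C ✓; 3' end CGC has 3 G/C ✓ — fails.
Candidate 4 (22 nt, A=8 T=7 G=4 C=3): GC 7/22 = 31.8%, outside 35.9–65.2% ✗; length 22 ✓; Tm = 64.9 + 41·(7 − 16.4)/22 = 47.4°C ✓; 3' end CAA has 1 G/C, need ≥2 ✗ — fails.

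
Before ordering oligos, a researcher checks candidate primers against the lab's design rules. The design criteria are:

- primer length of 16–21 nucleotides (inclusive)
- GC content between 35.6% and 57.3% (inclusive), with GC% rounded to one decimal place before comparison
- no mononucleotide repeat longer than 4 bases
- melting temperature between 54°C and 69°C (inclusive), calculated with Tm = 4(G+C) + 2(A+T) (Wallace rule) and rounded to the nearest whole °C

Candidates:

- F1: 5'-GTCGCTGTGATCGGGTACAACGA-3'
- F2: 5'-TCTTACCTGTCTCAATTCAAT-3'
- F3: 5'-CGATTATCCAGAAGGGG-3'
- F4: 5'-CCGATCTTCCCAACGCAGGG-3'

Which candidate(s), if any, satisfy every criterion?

F1 (23 nt, A=5 T=5 G=8 C=5): length 23, outside 16–21 ✗; GC 13/23 = 56.5% ✓; longest run = 3 ✓; Tm = 2·10 + 4·13 = 72°C, outside 54–69°C ✗ — fails.
F2 (21 nt, A=5 T=9 G=1 C=6): length 21 ✓; GC 7/21 = 33.3%, outside 35.6–57.3% ✗; longest run = 2 ✓; Tm = 2·14 + 4·7 = 56°C ✓ — fails.
F3 (17 nt, A=5 T=3 G=6 C=3): length 17 ✓; GC 9/17 = 52.9% ✓; longest run = 4 ✓; Tm = 2·8 + 4·9 = 52°C, outside 54–69°C ✗ — fails.
F4 (20 nt, A=4 T=3 G=5 C=8): length 20 ✓; GC 13/20 = 65.0%, outside 35.6–57.3% ✗; longest run = 3 ✓; Tm = 2·7 + 4·13 = 66°C ✓ — fails.

None of the candidates satisfy all criteria.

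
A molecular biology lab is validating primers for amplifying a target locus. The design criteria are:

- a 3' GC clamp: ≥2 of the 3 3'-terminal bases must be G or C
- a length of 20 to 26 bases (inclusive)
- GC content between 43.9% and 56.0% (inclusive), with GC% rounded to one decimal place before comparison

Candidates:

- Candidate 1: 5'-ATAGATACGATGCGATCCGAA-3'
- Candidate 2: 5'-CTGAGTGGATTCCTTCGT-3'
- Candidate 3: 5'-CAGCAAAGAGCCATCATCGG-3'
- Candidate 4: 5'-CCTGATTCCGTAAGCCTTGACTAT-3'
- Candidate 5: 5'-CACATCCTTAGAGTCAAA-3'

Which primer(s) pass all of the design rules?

Candidate 3 only.

Candidate 1 (21 nt, A=8 T=4 G=5 C=4): 3' end GAA has 1 G/C, need ≥2 ✗; length 21 ✓; GC 9/21 = 42.9%, outside 43.9–56.0% ✗ — fails.
Candidate 2 (18 nt, A=2 T=7 G=5 C=4): 3' end CGT has 2 G/C ✓; length 18, outside 20–26 ✗; GC 9/18 = 50.0% ✓ — fails.
Candidate 3 (20 nt, A=7 T=2 G=5 C=6): 3' end CGG has 3 G/C ✓; length 20 ✓; GC 11/20 = 55.0% ✓ — passes.
Candidate 4 (24 nt, A=5 T=8 G=4 C=7): 3' end TAT has 0 G/C, need ≥2 ✗; length 24 ✓; GC 11/24 = 45.8% ✓ — fails.
Candidate 5 (18 nt, A=7 T=4 G=2 C=5): 3' end AAA has 0 G/C, need ≥2 ✗; length 18, outside 20–26 ✗; GC 7/18 = 38.9%, outside 43.9–56.0% ✗ — fails.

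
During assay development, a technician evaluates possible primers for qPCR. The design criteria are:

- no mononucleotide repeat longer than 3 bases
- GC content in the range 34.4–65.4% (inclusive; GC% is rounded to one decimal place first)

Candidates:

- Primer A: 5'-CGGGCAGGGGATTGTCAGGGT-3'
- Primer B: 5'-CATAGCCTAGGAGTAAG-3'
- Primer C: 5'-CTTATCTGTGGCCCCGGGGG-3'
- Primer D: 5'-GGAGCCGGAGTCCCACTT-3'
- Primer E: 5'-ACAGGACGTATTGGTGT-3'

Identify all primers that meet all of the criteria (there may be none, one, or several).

Primer B and Primer E.

Primer A (21 nt, A=3 T=4 G=11 C=3): longest run = 4, exceeds 3 ✗; GC 14/21 = 66.7%, outside 34.4–65.4% ✗ — fails.
Primer B (17 nt, A=6 T=3 G=5 C=3): longest run = 2 ✓; GC 8/17 = 47.1% ✓ — passes.
Primer C (20 nt, A=1 T=5 G=8 C=6): longest run = 5, exceeds 3 ✗; GC 14/20 = 70.0%, outside 34.4–65.4% ✗ — fails.
Primer D (18 nt, A=3 T=3 G=6 C=6): longest run = 3 ✓; GC 12/18 = 66.7%, outside 34.4–65.4% ✗ — fails.
Primer E (17 nt, A=4 T=5 G=6 C=2): longest run = 2 ✓; GC 8/17 = 47.1% ✓ — passes.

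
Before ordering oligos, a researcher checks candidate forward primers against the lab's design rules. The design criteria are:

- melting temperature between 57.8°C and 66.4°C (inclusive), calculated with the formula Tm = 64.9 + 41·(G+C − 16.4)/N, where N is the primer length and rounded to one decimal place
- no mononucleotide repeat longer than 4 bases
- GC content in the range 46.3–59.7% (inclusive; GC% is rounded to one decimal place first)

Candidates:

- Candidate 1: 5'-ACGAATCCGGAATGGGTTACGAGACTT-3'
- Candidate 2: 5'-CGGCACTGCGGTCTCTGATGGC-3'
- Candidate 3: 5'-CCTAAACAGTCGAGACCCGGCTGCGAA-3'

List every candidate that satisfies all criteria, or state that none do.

Candidate 1 and Candidate 3.

Candidate 1 (27 nt, A=8 T=6 G=8 C=5): Tm = 64.9 + 41·(13 − 16.4)/27 = 59.7°C ✓; longest run = 3 ✓; GC 13/27 = 48.1% ✓ — passes.
Candidate 2 (22 nt, A=2 T=5 G=8 C=7): Tm = 64.9 + 41·(15 − 16.4)/22 = 62.3°C ✓; longest run = 2 ✓; GC 15/22 = 68.2%, outside 46.3–59.7% ✗ — fails.
Candidate 3 (27 nt, A=8 T=3 G=7 C=9): Tm = 64.9 + 41·(16 − 16.4)/27 = 64.3°C ✓; longest run = 3 ✓; GC 16/27 = 59.3% ✓ — passes.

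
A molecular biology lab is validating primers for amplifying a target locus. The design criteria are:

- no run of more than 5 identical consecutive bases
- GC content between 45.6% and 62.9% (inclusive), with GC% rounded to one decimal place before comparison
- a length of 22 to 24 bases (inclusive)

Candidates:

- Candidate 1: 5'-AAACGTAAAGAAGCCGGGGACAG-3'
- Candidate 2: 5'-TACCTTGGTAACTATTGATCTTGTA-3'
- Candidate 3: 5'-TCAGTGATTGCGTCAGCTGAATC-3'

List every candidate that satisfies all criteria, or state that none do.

Candidate 1 and Candidate 3.

Candidate 1 (23 nt, A=10 T=1 G=8 C=4): longest run = 4 ✓; GC 12/23 = 52.2% ✓; length 23 ✓ — passes.
Candidate 2 (25 nt, A=6 T=11 G=4 C=4): longest run = 2 ✓; GC 8/25 = 32.0%, outside 45.6–62.9% ✗; length 25, outside 22–24 ✗ — fails.
Candidate 3 (23 nt, A=5 T=7 G=6 C=5): longest run = 2 ✓; GC 11/23 = 47.8% ✓; length 23 ✓ — passes.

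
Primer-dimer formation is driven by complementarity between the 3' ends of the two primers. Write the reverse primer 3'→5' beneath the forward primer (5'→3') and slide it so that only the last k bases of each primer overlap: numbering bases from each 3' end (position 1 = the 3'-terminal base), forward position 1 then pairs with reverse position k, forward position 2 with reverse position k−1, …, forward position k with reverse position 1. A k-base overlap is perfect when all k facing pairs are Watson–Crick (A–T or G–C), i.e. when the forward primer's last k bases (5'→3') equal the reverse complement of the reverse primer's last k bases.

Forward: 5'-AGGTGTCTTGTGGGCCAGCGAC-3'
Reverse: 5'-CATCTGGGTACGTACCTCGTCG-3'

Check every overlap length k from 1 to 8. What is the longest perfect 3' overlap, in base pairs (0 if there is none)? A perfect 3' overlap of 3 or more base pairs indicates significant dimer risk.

Longest perfect overlap: 4 complementary base pairs; significant dimer risk (threshold 3).

Last 8 bases (5'→3') — forward …CCAGCGAC, reverse …CCTCGTCG.
Reverse complement of the reverse primer's last 8 bases: CGACGAGG; its first k bases are the reverse complement of the reverse primer's last k bases, so a perfect k-base overlap needs the forward primer's last k bases to equal them.
Comparing (forward last k vs required): k=1: C vs C ✓; k=2: AC vs CG ✗; k=3: GAC vs CGA ✗; k=4: CGAC vs CGAC ✓; k=5: GCGAC vs CGACG ✗; k=6: AGCGAC vs CGACGA ✗; k=7: CAGCGAC vs CGACGAG ✗; k=8: CCAGCGAC vs CGACGAGG ✗.
Perfect overlaps at k = 1, 4; the largest is 4.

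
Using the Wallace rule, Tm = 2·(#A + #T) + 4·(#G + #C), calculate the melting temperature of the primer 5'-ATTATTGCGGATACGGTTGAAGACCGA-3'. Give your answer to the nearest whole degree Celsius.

Base counts: A=8, T=7, G=8, C=4 (length 27).
Tm = 2·(8+7) + 4·(8+4) = 2·15 + 4·12 = 30 + 48 = 78°C.

78°C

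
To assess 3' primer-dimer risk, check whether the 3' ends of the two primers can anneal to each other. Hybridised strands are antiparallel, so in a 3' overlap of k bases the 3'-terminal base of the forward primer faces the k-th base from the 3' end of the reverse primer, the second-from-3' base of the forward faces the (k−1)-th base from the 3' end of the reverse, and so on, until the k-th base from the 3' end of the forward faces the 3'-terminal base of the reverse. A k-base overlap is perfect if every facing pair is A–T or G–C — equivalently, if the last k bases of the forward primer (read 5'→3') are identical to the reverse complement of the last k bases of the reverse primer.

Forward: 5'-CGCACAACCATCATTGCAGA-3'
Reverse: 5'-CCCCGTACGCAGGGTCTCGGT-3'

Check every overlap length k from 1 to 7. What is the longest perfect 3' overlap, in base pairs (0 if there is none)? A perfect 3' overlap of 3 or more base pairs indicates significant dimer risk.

Last 7 bases (5'→3') — forward …TTGCAGA, reverse …TCTCGGT.
Reverse complement of the reverse primer's last 7 bases: ACCGAGA; its first k bases are the reverse complement of the reverse primer's last k bases, so a perfect k-base overlap needs the forward primer's last k bases to equal them.
Comparing (forward last k vs required): k=1: A vs A ✓; k=2: GA vs AC ✗; k=3: AGA vs ACC ✗; k=4: CAGA vs ACCG ✗; k=5: GCAGA vs ACCGA ✗; k=6: TGCAGA vs ACCGAG ✗; k=7: TTGCAGA vs ACCGAGA ✗.
Only k = 1 is perfect, so the longest perfect 3' overlap is 1.

Longest perfect overlap: 1 complementary base pair; below the dimer-risk threshold (threshold 3).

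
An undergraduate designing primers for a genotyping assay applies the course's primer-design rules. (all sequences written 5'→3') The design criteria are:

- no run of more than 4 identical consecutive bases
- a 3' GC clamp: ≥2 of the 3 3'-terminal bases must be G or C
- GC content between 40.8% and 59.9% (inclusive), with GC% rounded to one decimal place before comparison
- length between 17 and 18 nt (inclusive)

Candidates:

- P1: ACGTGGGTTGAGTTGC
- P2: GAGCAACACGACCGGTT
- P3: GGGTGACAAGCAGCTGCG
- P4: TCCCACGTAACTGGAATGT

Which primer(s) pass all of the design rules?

None of the candidates satisfy all criteria.

P1 (16 nt, A=2 T=5 G=7 C=2): longest run = 3 ✓; 3' end TGC has 2 G/C ✓; GC 9/16 = 56.3% ✓; length 16, outside 17–18 ✗ — fails.
P2 (17 nt, A=5 T=2 G=5 C=5): longest run = 2 ✓; 3' end GTT has 1 G/C, need ≥2 ✗; GC 10/17 = 58.8% ✓; length 17 ✓ — fails.
P3 (18 nt, A=4 T=2 G=8 C=4): longest run = 3 ✓; 3' end GCG has 3 G/C ✓; GC 12/18 = 66.7%, outside 40.8–59.9% ✗; length 18 ✓ — fails.
P4 (19 nt, A=5 T=5 G=4 C=5): longest run = 3 ✓; 3' end TGT has 1 G/C, need ≥2 ✗; GC 9/19 = 47.4% ✓; length 19, outside 17–18 ✗ — fails.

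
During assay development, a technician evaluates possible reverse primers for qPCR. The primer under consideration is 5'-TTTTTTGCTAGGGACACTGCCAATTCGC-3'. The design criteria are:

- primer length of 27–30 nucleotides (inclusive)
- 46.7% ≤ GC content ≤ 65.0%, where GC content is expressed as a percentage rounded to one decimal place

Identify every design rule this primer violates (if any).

Fails: GC content.

Base counts: A=5, T=10, G=6, C=7 (length 28).
length: length 28 ✓
GC content: GC 13/28 = 46.4%, outside 46.7–65.0% ✗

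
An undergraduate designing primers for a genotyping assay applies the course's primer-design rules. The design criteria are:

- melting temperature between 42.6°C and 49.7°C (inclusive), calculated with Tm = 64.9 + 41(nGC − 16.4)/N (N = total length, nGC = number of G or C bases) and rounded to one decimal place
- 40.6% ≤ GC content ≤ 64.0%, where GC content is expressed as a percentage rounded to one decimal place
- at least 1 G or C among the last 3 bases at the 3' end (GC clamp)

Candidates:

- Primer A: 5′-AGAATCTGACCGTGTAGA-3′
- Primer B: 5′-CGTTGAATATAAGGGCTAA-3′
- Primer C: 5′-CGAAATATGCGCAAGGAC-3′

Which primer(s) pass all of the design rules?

Primer A (18 nt, A=6 T=4 G=5 C=3): Tm = 64.9 + 41·(8 − 16.4)/18 = 45.8°C ✓; GC 8/18 = 44.4% ✓; 3' end AGA has 1 G/C ✓ — passes.
Primer B (19 nt, A=7 T=5 G=5 C=2): Tm = 64.9 + 41·(7 − 16.4)/19 = 44.6°C ✓; GC 7/19 = 36.8%, outside 40.6–64.0% ✗; 3' end TAA has 0 G/C, need ≥1 ✗ — fails.
Primer C (18 nt, A=7 T=2 G=5 C=4): Tm = 64.9 + 41·(9 − 16.4)/18 = 48.0°C ✓; GC 9/18 = 50.0% ✓; 3' end GAC has 2 G/C ✓ — passes.

Primer A and Primer C.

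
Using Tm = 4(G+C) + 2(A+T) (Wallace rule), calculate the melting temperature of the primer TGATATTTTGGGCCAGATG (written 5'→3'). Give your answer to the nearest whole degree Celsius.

54°C

Base counts: A=4, T=7, G=6, C=2 (length 19).
Tm = 2·(4+7) + 4·(6+2) = 2·11 + 4·8 = 22 + 32 = 54°C.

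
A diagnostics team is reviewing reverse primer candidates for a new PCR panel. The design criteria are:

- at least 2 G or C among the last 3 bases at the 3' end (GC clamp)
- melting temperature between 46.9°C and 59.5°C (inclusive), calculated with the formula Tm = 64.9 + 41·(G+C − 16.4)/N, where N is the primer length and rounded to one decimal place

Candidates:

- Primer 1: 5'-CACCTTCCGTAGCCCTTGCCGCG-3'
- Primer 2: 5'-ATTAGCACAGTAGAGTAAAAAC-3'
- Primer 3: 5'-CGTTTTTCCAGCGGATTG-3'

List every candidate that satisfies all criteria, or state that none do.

None of the candidates satisfy all criteria.

Primer 1 (23 nt, A=2 T=5 G=5 C=11): 3' end GCG has 3 G/C ✓; Tm = 64.9 + 41·(16 − 16.4)/23 = 64.2°C, outside 46.9–59.5°C ✗ — fails.
Primer 2 (22 nt, A=11 T=4 G=4 C=3): 3' end AAC has 1 G/C, need ≥2 ✗; Tm = 64.9 + 41·(7 − 16.4)/22 = 47.4°C ✓ — fails.
Primer 3 (18 nt, A=2 T=7 G=5 C=4): 3' end TTG has 1 G/C, need ≥2 ✗; Tm = 64.9 + 41·(9 − 16.4)/18 = 48.0°C ✓ — fails.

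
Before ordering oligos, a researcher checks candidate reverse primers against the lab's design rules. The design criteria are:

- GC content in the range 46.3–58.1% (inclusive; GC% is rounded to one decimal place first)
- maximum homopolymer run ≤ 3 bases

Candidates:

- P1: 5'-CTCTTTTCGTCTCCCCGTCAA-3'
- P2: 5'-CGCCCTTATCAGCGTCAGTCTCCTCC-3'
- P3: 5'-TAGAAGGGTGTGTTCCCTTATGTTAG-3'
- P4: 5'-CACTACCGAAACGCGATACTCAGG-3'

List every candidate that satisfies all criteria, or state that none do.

P1 (21 nt, A=2 T=8 G=2 C=9): GC 11/21 = 52.4% ✓; longest run = 4, exceeds 3 ✗ — fails.
P2 (26 nt, A=3 T=7 G=4 C=12): GC 16/26 = 61.5%, outside 46.3–58.1% ✗; longest run = 3 ✓ — fails.
P3 (26 nt, A=5 T=10 G=8 C=3): GC 11/26 = 42.3%, outside 46.3–58.1% ✗; longest run = 3 ✓ — fails.
P4 (24 nt, A=8 T=3 G=5 C=8): GC 13/24 = 54.2% ✓; longest run = 3 ✓ — passes.

P4 only.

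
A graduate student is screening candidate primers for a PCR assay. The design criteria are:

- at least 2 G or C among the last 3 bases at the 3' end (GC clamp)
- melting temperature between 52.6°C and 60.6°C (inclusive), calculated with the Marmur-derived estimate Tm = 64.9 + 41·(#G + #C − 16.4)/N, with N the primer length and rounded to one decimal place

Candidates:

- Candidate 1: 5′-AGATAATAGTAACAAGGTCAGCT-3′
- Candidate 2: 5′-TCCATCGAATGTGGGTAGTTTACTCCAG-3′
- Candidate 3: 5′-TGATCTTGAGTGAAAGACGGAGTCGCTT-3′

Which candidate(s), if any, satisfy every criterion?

Candidate 2 only.

Candidate 1 (23 nt, A=10 T=5 G=5 C=3): 3' end GCT has 2 G/C ✓; Tm = 64.9 + 41·(8 − 16.4)/23 = 49.9°C, outside 52.6–60.6°C ✗ — fails.
Candidate 2 (28 nt, A=6 T=9 G=7 C=6): 3' end CAG has 2 G/C ✓; Tm = 64.9 + 41·(13 − 16.4)/28 = 59.9°C ✓ — passes.
Candidate 3 (28 nt, A=7 T=8 G=9 C=4): 3' end CTT has 1 G/C, need ≥2 ✗; Tm = 64.9 + 41·(13 − 16.4)/28 = 59.9°C ✓ — fails.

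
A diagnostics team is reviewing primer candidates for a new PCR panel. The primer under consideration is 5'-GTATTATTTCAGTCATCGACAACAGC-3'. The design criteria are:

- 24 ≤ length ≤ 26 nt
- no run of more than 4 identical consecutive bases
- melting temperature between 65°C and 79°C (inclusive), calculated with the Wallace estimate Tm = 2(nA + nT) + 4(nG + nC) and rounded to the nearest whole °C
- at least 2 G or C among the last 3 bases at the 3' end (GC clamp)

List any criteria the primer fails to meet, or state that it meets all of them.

Meets all criteria.

Base counts: A=8, T=8, G=4, C=6 (length 26).
length: length 26 ✓
homopolymer run: longest run = 3 ✓
Tm: Tm = 2·16 + 4·10 = 72°C ✓
GC clamp: 3' end AGC has 2 G/C ✓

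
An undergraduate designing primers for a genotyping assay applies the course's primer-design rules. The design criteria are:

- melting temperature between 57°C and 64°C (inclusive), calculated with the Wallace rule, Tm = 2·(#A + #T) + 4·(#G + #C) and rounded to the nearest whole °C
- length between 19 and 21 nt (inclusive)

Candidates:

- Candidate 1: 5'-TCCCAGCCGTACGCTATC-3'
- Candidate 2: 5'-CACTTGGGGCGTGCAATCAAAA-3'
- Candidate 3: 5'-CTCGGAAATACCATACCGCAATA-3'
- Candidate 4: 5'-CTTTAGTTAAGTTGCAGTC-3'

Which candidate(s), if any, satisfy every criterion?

None of the candidates satisfy all criteria.

Candidate 1 (18 nt, A=3 T=4 G=3 C=8): Tm = 2·7 + 4·11 = 58°C ✓; length 18, outside 19–21 ✗ — fails.
Candidate 2 (22 nt, A=7 T=4 G=6 C=5): Tm = 2·11 + 4·11 = 66°C, outside 57–64°C ✗; length 22, outside 19–21 ✗ — fails.
Candidate 3 (23 nt, A=9 T=4 G=3 C=7): Tm = 2·13 + 4·10 = 66°C, outside 57–64°C ✗; length 23, outside 19–21 ✗ — fails.
Candidate 4 (19 nt, A=4 T=8 G=4 C=3): Tm = 2·12 + 4·7 = 52°C, outside 57–64°C ✗; length 19 ✓ — fails.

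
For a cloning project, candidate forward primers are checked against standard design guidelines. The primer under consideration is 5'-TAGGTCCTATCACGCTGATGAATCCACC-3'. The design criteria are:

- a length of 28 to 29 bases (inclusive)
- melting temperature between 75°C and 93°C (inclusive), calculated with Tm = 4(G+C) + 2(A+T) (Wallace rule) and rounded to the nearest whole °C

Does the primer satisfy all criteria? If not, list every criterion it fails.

Base counts: A=7, T=7, G=5, C=9 (length 28).
length: length 28 ✓
Tm: Tm = 2·14 + 4·14 = 84°C ✓

Meets all criteria.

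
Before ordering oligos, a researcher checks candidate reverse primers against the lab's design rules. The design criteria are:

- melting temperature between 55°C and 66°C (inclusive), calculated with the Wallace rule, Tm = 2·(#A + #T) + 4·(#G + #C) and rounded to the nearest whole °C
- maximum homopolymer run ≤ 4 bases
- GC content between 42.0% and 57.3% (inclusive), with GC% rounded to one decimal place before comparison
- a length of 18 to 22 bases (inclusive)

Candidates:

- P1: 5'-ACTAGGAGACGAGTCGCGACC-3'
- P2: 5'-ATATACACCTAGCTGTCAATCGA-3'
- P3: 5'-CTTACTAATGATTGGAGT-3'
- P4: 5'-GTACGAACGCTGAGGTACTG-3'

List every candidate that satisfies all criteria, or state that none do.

P4 only.

P1 (21 nt, A=6 T=2 G=7 C=6): Tm = 2·8 + 4·13 = 68°C, outside 55–66°C ✗; longest run = 2 ✓; GC 13/21 = 61.9%, outside 42.0–57.3% ✗; length 21 ✓ — fails.
P2 (23 nt, A=8 T=6 G=3 C=6): Tm = 2·14 + 4·9 = 64°C ✓; longest run = 2 ✓; GC 9/23 = 39.1%, outside 42.0–57.3% ✗; length 23, outside 18–22 ✗ — fails.
P3 (18 nt, A=5 T=7 G=4 C=2): Tm = 2·12 + 4·6 = 48°C, outside 55–66°C ✗; longest run = 2 ✓; GC 6/18 = 33.3%, outside 42.0–57.3% ✗; length 18 ✓ — fails.
P4 (20 nt, A=5 T=4 G=7 C=4): Tm = 2·9 + 4·11 = 62°C ✓; longest run = 2 ✓; GC 11/20 = 55.0% ✓; length 20 ✓ — passes.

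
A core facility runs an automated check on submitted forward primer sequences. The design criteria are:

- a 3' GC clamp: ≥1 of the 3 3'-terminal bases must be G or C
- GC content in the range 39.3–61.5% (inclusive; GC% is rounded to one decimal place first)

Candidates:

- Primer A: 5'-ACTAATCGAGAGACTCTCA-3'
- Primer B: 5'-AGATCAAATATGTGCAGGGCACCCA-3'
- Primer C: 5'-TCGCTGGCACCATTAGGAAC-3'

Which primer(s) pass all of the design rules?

Primer A (19 nt, A=7 T=4 G=3 C=5): 3' end TCA has 1 G/C ✓; GC 8/19 = 42.1% ✓ — passes.
Primer B (25 nt, A=9 T=4 G=6 C=6): 3' end CCA has 2 G/C ✓; GC 12/25 = 48.0% ✓ — passes.
Primer C (20 nt, A=5 T=4 G=5 C=6): 3' end AAC has 1 G/C ✓; GC 11/20 = 55.0% ✓ — passes.

Primer A, Primer B and Primer C.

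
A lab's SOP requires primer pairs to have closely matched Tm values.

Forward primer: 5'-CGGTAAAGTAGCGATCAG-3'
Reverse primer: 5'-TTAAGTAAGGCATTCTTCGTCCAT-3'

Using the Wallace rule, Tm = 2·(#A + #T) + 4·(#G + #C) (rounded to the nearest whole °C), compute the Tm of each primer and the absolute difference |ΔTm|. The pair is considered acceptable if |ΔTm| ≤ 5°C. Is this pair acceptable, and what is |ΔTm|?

Forward: A=6 T=3 G=6 C=3 → Tm = 2·9 + 4·9 = 54°C.
Reverse: A=6 T=9 G=4 C=5 → Tm = 2·15 + 4·9 = 66°C.
|ΔTm| = |54 − 66| = 12°C, > 5°C.

|ΔTm| = 12°C; the pair is not acceptable.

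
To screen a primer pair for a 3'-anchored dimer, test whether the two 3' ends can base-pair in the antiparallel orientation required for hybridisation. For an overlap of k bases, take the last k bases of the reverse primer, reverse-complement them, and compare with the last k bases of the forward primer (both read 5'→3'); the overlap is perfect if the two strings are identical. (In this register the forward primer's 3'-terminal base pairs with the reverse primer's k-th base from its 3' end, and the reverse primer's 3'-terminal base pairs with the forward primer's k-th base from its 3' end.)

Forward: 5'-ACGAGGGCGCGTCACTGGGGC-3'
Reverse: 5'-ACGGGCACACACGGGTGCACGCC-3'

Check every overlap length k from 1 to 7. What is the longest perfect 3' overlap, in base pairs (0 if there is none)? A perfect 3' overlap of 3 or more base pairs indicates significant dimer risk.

Longest perfect overlap: 3 complementary base pairs; significant dimer risk (threshold 3).

Last 7 bases (5'→3') — forward …CTGGGGC, reverse …GCACGCC.
Reverse complement of the reverse primer's last 7 bases: GGCGTGC; its first k bases are the reverse complement of the reverse primer's last k bases, so a perfect k-base overlap needs the forward primer's last k bases to equal them.
Comparing (forward last k vs required): k=1: C vs G ✗; k=2: GC vs GG ✗; k=3: GGC vs GGC ✓; k=4: GGGC vs GGCG ✗; k=5: GGGGC vs GGCGT ✗; k=6: TGGGGC vs GGCGTG ✗; k=7: CTGGGGC vs GGCGTGC ✗.
Only k = 3 is perfect, so the longest perfect 3' overlap is 3.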